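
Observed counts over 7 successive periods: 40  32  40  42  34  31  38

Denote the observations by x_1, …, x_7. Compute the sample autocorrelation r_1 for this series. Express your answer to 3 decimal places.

-0.175

Mean x̄ = (40 + 32 + 40 + 42 + 34 + 31 + 38)/7 = 36.7143
Σ(x_t−x̄)(x_{t+1}−x̄) = (-15.4898) + (-15.4898) + (17.3673) + (-14.3469) + (15.5102) + (-7.3469) = -19.7959
Denominator Σ(x_t−x̄)² = 113.4286
r_1 = -19.7959 / 113.4286 = -0.175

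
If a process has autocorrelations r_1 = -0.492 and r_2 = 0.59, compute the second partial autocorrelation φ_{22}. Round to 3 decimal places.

0.459

φ_{22} = (r_2 − r_1²) / (1 − r_1²)
r_1² = (-0.492)² = 0.242064
Numerator = 0.59 − 0.2421 = 0.3479; denominator = 1 − 0.2421 = 0.7579
φ_{22} = 0.3479 / 0.7579 = 0.459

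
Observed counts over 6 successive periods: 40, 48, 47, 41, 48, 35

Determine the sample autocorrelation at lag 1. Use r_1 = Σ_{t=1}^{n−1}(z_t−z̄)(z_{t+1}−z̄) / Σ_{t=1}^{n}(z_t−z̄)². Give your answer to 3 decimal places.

Mean z̄ = (40 + 48 + 47 + 41 + 48 + 35)/6 = 43.1667
Deviations from mean: -3.1667, 4.8333, 3.8333, -2.1667, 4.8333, -8.1667
Σ(z_t−z̄)(z_{t+1}−z̄) = (-15.3056) + (18.5278) + (-8.3056) + (-10.4722) + (-39.4722) = -55.0278
Denominator Σ(z_t−z̄)² = 142.8333
r_1 = -55.0278 / 142.8333 = -0.385

-0.385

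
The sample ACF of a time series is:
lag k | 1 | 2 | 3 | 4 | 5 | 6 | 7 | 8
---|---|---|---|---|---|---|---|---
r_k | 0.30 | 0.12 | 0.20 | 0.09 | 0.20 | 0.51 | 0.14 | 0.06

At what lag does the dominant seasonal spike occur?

6

The largest autocorrelation is r_6 = 0.51; the remaining lags stay at or below 0.30. The elevated value at lag 1 (0.30), dropping to 0.12 at lag 2, reflects decaying short-term dependence rather than seasonality.
The dominant spike at lag 6 indicates a seasonal period of 6.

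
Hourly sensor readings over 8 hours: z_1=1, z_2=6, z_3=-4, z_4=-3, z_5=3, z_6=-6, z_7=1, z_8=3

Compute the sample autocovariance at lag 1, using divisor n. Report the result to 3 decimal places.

Mean z̄ = (1 + 6 − 4 − 3 + 3 − 6 + 1 + 3)/8 = 0.1250
Deviations: 0.8750, 5.8750, -4.1250, -3.1250, 2.8750, -6.1250, 0.8750, 2.8750
Σ_{t=1}^{7}(z_t−z̄)(z_{t+1}−z̄) = -35.6406
γ_1 = -35.6406 / 8 = -4.455

-4.455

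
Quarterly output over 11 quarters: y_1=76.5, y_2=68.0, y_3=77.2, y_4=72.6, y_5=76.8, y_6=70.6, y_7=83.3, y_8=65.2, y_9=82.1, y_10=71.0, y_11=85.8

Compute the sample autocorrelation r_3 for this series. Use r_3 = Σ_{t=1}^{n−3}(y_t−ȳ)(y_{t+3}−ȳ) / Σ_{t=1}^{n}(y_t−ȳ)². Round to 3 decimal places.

Mean ȳ = (76.5 + 68.0 + 77.2 + 72.6 + 76.8 + 70.6 + 83.3 + 65.2 + 82.1 + 71.0 + 85.8)/11 = 75.3727
Numerator Σ_{t=1}^{8}(y_t−ȳ)(y_{t+3}−ȳ) = -231.7140
Denominator Σ(y_t−ȳ)² = 430.9018
r_3 = -231.7140 / 430.9018 = -0.538

-0.538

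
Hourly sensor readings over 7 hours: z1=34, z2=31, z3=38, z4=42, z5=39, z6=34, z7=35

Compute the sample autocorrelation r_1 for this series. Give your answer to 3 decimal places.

0.307

Mean z̄ = (34 + 31 + 38 + 42 + 39 + 34 + 35)/7 = 36.1429
Deviations from mean: -2.1429, -5.1429, 1.8571, 5.8571, 2.8571, -2.1429, -1.1429
Σ(z_t−z̄)(z_{t+1}−z̄) = (11.0204) + (-9.5510) + (10.8776) + (16.7347) + (-6.1224) + (2.4490) = 25.4082
Denominator Σ(z_t−z̄)² = 82.8571
r_1 = 25.4082 / 82.8571 = 0.307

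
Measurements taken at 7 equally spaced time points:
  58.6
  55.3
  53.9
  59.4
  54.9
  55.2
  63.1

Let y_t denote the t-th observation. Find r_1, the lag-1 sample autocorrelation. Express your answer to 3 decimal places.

Mean ȳ = (58.6 + 55.3 + 53.9 + 59.4 + 54.9 + 55.2 + 63.1)/7 = 57.2000
Σ(y_t−ȳ)(y_{t+1}−ȳ) = (-2.6600) + (6.2700) + (-7.2600) + (-5.0600) + (4.6000) + (-11.8000) = -15.9100
Denominator Σ(y_t−ȳ)² = 65.4000
r_1 = -15.9100 / 65.4000 = -0.243

-0.243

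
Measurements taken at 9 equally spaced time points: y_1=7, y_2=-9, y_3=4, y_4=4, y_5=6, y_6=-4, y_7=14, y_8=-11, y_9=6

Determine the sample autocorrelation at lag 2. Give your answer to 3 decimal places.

Mean ȳ = (7 − 9 + 4 + 4 + 6 − 4 + 14 − 11 + 6)/9 = 1.8889
Numerator Σ_{t=1}^{7}(y_t−ȳ)(y_{t+2}−ȳ) = 159.5309
Denominator Σ(y_t−ȳ)² = 534.8889
r_2 = 159.5309 / 534.8889 = 0.298

0.298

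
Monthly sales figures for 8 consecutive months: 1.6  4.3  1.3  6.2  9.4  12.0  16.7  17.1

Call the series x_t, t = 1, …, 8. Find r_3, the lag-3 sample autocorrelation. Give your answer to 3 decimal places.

-0.087

Mean x̄ = (1.6 + 4.3 + 1.3 + 6.2 + 9.4 + 12.0 + 16.7 + 17.1)/8 = 8.5750
Deviations from mean: -6.9750, -4.2750, -7.2750, -2.3750, 0.8250, 3.4250, 8.1250, 8.5250
Numerator Σ_{t=1}^{5}(x_t−x̄)(x_{t+3}−x̄) = -24.1419
Denominator Σ(x_t−x̄)² = 276.5950
r_3 = -24.1419 / 276.5950 = -0.087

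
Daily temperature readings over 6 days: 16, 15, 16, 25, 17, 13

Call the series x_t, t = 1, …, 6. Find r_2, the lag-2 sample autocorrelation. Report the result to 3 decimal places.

-0.547

Mean x̄ = (16 + 15 + 16 + 25 + 17 + 13)/6 = 17.0000
Deviations from mean: -1.0000, -2.0000, -1.0000, 8.0000, 0.0000, -4.0000
Numerator Σ_{t=1}^{4}(x_t−x̄)(x_{t+2}−x̄) = -47.0000
Denominator Σ(x_t−x̄)² = 86.0000
r_2 = -47.0000 / 86.0000 = -0.547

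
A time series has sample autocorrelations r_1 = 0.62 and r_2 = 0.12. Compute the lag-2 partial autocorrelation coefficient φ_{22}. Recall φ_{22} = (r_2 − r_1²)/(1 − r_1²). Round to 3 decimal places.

-0.429

φ_{22} = (r_2 − r_1²) / (1 − r_1²)
r_1² = (0.62)² = 0.3844
Numerator = 0.12 − 0.3844 = -0.2644; denominator = 1 − 0.3844 = 0.6156
φ_{22} = -0.2644 / 0.6156 = -0.429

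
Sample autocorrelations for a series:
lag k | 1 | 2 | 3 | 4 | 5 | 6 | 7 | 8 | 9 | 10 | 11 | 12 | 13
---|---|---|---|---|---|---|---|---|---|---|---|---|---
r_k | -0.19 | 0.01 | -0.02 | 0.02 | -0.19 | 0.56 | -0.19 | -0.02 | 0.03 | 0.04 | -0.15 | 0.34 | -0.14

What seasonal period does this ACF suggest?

The largest autocorrelation is r_6 = 0.56, with a weaker echo at lag 12 (0.34); the remaining lags stay at or below 0.04.
The dominant spike at lag 6 indicates a seasonal period of 6.

6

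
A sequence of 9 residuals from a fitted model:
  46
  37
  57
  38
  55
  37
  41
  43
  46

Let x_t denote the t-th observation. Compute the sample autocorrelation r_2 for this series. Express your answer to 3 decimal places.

Mean x̄ = (46 + 37 + 57 + 38 + 55 + 37 + 41 + 43 + 46)/9 = 44.4444
Σ(x_t−x̄)(x_{t+2}−x̄) = (19.5309) + (47.9753) + (132.5309) + (47.9753) + (-36.3580) + (10.7531) + (-5.3580) = 217.0494
Denominator Σ(x_t−x̄)² = 440.2222
r_2 = 217.0494 / 440.2222 = 0.493

0.493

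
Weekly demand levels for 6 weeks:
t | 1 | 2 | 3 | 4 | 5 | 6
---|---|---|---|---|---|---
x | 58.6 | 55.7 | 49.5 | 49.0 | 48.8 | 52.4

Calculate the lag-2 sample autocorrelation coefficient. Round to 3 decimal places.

-0.233

Mean x̄ = (58.6 + 55.7 + 49.5 + 49.0 + 48.8 + 52.4)/6 = 52.3333
Deviations from mean: 6.2667, 3.3667, -2.8333, -3.3333, -3.5333, 0.0667
Numerator Σ_{t=1}^{4}(x_t−x̄)(x_{t+2}−x̄) = -19.1889
Denominator Σ(x_t−x̄)² = 82.2333
r_2 = -19.1889 / 82.2333 = -0.233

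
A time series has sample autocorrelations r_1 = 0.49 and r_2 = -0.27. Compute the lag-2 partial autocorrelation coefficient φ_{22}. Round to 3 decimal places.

-0.671

φ_{22} = (r_2 − r_1²) / (1 − r_1²)
r_1² = (0.49)² = 0.2401
Numerator = -0.27 − 0.2401 = -0.5101; denominator = 1 − 0.2401 = 0.7599
φ_{22} = -0.5101 / 0.7599 = -0.671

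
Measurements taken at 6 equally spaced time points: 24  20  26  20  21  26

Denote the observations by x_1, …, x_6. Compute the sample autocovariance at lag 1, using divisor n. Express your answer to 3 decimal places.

-3.644

Mean x̄ = (24 + 20 + 26 + 20 + 21 + 26)/6 = 22.8333
Deviations: 1.1667, -2.8333, 3.1667, -2.8333, -1.8333, 3.1667
Σ_{t=1}^{5}(x_t−x̄)(x_{t+1}−x̄) = -21.8611
γ_1 = -21.8611 / 6 = -3.644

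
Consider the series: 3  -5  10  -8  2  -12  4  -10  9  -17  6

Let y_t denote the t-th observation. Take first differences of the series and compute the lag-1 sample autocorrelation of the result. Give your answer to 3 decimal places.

First differences Δy: -8, 15, -18, 10, -14, 16, -14, 19, -26, 23
Mean of differences = 0.3000
Numerator Σ(Δy_t−Δȳ)(Δy_{t+1}−Δȳ) = -2512.4900
Denominator Σ(Δy_t−Δȳ)² = 2926.1000
r_1(Δy) = -2512.4900 / 2926.1000 = -0.859

-0.859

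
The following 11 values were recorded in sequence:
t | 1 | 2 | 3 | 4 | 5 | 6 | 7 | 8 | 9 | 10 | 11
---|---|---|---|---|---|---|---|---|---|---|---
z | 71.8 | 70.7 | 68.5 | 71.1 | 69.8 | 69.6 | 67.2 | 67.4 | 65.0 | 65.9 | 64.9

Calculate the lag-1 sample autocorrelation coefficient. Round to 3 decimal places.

0.569

Mean z̄ = (71.8 + 70.7 + 68.5 + 71.1 + 69.8 + 69.6 + 67.2 + 67.4 + 65.0 + 65.9 + 64.9)/11 = 68.3545
Numerator Σ_{t=1}^{10}(z_t−z̄)(z_{t+1}−z̄) = 34.1698
Denominator Σ(z_t−z̄)² = 60.0273
r_1 = 34.1698 / 60.0273 = 0.569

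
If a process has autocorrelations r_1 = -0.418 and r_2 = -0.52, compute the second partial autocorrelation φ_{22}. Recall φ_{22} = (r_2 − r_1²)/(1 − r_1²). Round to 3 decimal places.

-0.842

φ_{22} = (r_2 − r_1²) / (1 − r_1²)
r_1² = (-0.418)² = 0.174724
Numerator = -0.52 − 0.1747 = -0.6947; denominator = 1 − 0.1747 = 0.8253
φ_{22} = -0.6947 / 0.8253 = -0.842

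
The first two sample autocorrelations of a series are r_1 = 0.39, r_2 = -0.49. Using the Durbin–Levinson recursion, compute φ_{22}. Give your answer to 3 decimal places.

-0.757

φ_{22} = (r_2 − r_1²) / (1 − r_1²)
r_1² = (0.39)² = 0.1521
Numerator = -0.49 − 0.1521 = -0.6421; denominator = 1 − 0.1521 = 0.8479
φ_{22} = -0.6421 / 0.8479 = -0.757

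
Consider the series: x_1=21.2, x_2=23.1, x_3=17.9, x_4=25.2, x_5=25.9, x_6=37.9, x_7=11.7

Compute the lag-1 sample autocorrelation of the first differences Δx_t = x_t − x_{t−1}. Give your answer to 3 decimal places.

First differences Δx: 1.9, -5.2, 7.3, 0.7, 12.0, -26.2
Mean of differences = -1.5833
Numerator Σ(Δx_t−Δx̄)(Δx_{t+1}−Δx̄) = -327.8036
Denominator Σ(Δx_t−Δx̄)² = 899.8283
r_1(Δx) = -327.8036 / 899.8283 = -0.364

-0.364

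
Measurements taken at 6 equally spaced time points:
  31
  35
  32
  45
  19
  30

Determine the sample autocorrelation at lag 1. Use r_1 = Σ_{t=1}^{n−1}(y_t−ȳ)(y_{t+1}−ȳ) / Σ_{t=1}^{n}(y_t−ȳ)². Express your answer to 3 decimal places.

-0.415

Mean ȳ = (31 + 35 + 32 + 45 + 19 + 30)/6 = 32.0000
Deviations from mean: -1.0000, 3.0000, 0.0000, 13.0000, -13.0000, -2.0000
Σ(y_t−ȳ)(y_{t+1}−ȳ) = (-3.0000) + (0.0000) + (0.0000) + (-169.0000) + (26.0000) = -146.0000
Denominator Σ(y_t−ȳ)² = 352.0000
r_1 = -146.0000 / 352.0000 = -0.415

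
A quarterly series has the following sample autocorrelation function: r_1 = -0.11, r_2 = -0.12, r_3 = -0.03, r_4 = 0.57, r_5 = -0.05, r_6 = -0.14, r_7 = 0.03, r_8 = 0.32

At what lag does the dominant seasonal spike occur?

The largest autocorrelation is r_4 = 0.57, with a weaker echo at lag 8 (0.32); the remaining lags stay at or below 0.03.
The dominant spike at lag 4 indicates a seasonal period of 4.

4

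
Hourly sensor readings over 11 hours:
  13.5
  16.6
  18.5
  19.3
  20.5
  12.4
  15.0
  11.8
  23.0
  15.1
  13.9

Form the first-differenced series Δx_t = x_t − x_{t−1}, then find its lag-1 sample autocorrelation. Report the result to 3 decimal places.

-0.507

First differences Δx: 3.1, 1.9, 0.8, 1.2, -8.1, 2.6, -3.2, 11.2, -7.9, -1.2
Mean of differences = 0.0400
Numerator Σ(Δx_t−Δx̄)(Δx_{t+1}−Δx̄) = -145.5116
Denominator Σ(Δx_t−Δx̄)² = 287.1840
r_1(Δx) = -145.5116 / 287.1840 = -0.507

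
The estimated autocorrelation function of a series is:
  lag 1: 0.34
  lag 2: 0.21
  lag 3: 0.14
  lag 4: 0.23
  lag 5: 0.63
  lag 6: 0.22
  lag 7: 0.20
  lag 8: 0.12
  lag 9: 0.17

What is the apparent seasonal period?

5

The largest autocorrelation is r_5 = 0.63; the remaining lags stay at or below 0.34. The elevated value at lag 1 (0.34), dropping to 0.21 at lag 2, reflects decaying short-term dependence rather than seasonality.
The dominant spike at lag 5 indicates a seasonal period of 5.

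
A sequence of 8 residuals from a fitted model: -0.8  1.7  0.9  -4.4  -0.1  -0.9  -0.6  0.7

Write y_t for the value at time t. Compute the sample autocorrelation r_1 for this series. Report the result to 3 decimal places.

-0.202

Mean ȳ = (-0.8 + 1.7 + 0.9 − 4.4 − 0.1 − 0.9 − 0.6 + 0.7)/8 = -0.4375
Numerator Σ_{t=1}^{7}(y_t−ȳ)(y_{t+1}−ȳ) = -4.8189
Denominator Σ(y_t−ȳ)² = 23.8388
r_1 = -4.8189 / 23.8388 = -0.202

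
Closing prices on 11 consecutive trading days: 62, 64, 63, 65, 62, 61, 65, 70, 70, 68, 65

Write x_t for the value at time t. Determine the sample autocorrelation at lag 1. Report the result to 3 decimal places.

0.582

Mean x̄ = (62 + 64 + 63 + 65 + 62 + 61 + 65 + 70 + 70 + 68 + 65)/11 = 65.0000
Numerator Σ_{t=1}^{10}(x_t−x̄)(x_{t+1}−x̄) = 57.0000
Denominator Σ(x_t−x̄)² = 98.0000
r_1 = 57.0000 / 98.0000 = 0.582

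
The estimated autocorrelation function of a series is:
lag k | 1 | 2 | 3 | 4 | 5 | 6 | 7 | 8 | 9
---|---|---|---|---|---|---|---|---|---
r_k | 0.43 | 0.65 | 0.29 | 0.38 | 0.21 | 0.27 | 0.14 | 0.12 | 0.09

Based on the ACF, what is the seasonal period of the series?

2

The largest autocorrelation is r_2 = 0.65; the remaining lags stay at or below 0.43.
The dominant spike at lag 2 indicates a seasonal period of 2.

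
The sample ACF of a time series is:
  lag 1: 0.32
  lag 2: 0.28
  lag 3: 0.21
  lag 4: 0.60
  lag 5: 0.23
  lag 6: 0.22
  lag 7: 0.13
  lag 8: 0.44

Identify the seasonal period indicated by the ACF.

The largest autocorrelation is r_4 = 0.60, with a weaker echo at lag 8 (0.44); the remaining lags stay at or below 0.32. The elevated value at lag 1 (0.32), dropping to 0.28 at lag 2, reflects decaying short-term dependence rather than seasonality.
The dominant spike at lag 4 indicates a seasonal period of 4.

4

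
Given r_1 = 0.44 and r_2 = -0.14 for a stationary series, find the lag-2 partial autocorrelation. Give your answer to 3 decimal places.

-0.414

φ_{22} = (r_2 − r_1²) / (1 − r_1²)
r_1² = (0.44)² = 0.1936
Numerator = -0.14 − 0.1936 = -0.3336; denominator = 1 − 0.1936 = 0.8064
φ_{22} = -0.3336 / 0.8064 = -0.414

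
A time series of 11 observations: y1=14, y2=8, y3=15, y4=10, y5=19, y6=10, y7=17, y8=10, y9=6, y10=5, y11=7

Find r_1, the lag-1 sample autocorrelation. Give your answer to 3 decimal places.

0.028

Mean ȳ = (14 + 8 + 15 + 10 + 19 + 10 + 17 + 10 + 6 + 5 + 7)/11 = 11.0000
Numerator Σ_{t=1}^{10}(y_t−ȳ)(y_{t+1}−ȳ) = 6.0000
Denominator Σ(y_t−ȳ)² = 214.0000
r_1 = 6.0000 / 214.0000 = 0.028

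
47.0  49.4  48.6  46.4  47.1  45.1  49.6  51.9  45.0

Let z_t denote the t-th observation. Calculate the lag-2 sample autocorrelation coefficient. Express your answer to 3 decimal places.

Mean z̄ = (47.0 + 49.4 + 48.6 + 46.4 + 47.1 + 45.1 + 49.6 + 51.9 + 45.0)/9 = 47.7889
Σ(z_t−z̄)(z_{t+2}−z̄) = (-0.6399) + (-2.2377) + (-0.5588) + (3.7346) + (-1.2477) + (-11.0543) + (-5.0510) = -17.0547
Denominator Σ(z_t−z̄)² = 41.4689
r_2 = -17.0547 / 41.4689 = -0.411

-0.411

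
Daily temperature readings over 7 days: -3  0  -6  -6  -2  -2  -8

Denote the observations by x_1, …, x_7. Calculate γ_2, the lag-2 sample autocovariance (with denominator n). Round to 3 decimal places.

-3.679

Mean x̄ = (-3 + 0 − 6 − 6 − 2 − 2 − 8)/7 = -3.8571
Deviations: 0.8571, 3.8571, -2.1429, -2.1429, 1.8571, 1.8571, -4.1429
Σ_{t=1}^{5}(x_t−x̄)(x_{t+2}−x̄) = -25.7551
γ_2 = -25.7551 / 7 = -3.679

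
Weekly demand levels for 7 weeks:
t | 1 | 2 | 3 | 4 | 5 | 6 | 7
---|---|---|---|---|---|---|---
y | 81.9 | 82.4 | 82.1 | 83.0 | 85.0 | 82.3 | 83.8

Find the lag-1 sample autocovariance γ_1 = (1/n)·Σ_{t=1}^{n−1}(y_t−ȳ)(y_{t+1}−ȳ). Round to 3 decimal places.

-0.111

Mean ȳ = (81.9 + 82.4 + 82.1 + 83.0 + 85.0 + 82.3 + 83.8)/7 = 82.9286
Deviations: -1.0286, -0.5286, -0.8286, 0.0714, 2.0714, -0.6286, 0.8714
Σ_{t=1}^{6}(y_t−ȳ)(y_{t+1}−ȳ) = -0.7794
γ_1 = -0.7794 / 7 = -0.111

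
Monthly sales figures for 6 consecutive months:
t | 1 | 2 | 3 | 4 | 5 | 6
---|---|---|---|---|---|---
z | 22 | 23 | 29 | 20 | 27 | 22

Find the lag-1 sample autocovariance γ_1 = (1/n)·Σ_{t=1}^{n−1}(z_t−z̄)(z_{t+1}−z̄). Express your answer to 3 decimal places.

-6.755

Mean z̄ = (22 + 23 + 29 + 20 + 27 + 22)/6 = 23.8333
Deviations: -1.8333, -0.8333, 5.1667, -3.8333, 3.1667, -1.8333
Σ_{t=1}^{5}(z_t−z̄)(z_{t+1}−z̄) = -40.5278
γ_1 = -40.5278 / 6 = -6.755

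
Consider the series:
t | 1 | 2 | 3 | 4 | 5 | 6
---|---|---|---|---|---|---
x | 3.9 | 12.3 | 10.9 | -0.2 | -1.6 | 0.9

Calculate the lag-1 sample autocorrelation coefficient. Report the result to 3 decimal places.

Mean x̄ = (3.9 + 12.3 + 10.9 − 0.2 − 1.6 + 0.9)/6 = 4.3667
Numerator Σ_{t=1}^{5}(x_t−x̄)(x_{t+1}−x̄) = 66.2256
Denominator Σ(x_t−x̄)² = 174.3133
r_1 = 66.2256 / 174.3133 = 0.380

0.380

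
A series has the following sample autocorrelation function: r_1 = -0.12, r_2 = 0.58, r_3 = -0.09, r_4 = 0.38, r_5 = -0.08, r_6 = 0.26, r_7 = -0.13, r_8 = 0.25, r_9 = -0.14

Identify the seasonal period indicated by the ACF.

2

The largest autocorrelation is r_2 = 0.58, with weaker echoes at lags 4 (0.38), 6 (0.26) and 8 (0.25); the remaining lags stay at or below -0.08.
The dominant spike at lag 2 indicates a seasonal period of 2.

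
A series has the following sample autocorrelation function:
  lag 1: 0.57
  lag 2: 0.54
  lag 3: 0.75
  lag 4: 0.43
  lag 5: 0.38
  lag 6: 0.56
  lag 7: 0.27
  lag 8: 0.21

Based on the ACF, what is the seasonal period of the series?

The largest autocorrelation is r_3 = 0.75; the remaining lags stay at or below 0.57. The elevated value at lag 1 (0.57), dropping to 0.54 at lag 2, reflects decaying short-term dependence rather than seasonality.
The dominant spike at lag 3 indicates a seasonal period of 3.

3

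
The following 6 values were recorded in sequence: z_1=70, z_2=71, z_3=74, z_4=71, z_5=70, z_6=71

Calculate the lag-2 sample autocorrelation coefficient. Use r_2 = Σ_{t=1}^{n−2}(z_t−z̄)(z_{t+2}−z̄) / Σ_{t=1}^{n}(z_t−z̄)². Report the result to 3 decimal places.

Mean z̄ = (70 + 71 + 74 + 71 + 70 + 71)/6 = 71.1667
Deviations from mean: -1.1667, -0.1667, 2.8333, -0.1667, -1.1667, -0.1667
Numerator Σ_{t=1}^{4}(z_t−z̄)(z_{t+2}−z̄) = -6.5556
Denominator Σ(z_t−z̄)² = 10.8333
r_2 = -6.5556 / 10.8333 = -0.605

-0.605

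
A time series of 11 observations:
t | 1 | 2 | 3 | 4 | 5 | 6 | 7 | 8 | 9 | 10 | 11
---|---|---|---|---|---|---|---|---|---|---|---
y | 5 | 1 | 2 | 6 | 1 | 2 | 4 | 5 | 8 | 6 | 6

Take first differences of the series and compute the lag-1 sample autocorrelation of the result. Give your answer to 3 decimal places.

-0.319

First differences Δy: -4, 1, 4, -5, 1, 2, 1, 3, -2, 0
Mean of differences = 0.1000
Numerator Σ(Δy_t−Δȳ)(Δy_{t+1}−Δȳ) = -24.5100
Denominator Σ(Δy_t−Δȳ)² = 76.9000
r_1(Δy) = -24.5100 / 76.9000 = -0.319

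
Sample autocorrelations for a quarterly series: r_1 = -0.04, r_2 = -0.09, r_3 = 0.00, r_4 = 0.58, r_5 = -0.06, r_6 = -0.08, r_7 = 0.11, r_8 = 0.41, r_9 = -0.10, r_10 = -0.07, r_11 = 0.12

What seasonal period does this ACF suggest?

The largest autocorrelation is r_4 = 0.58, with a weaker echo at lag 8 (0.41); the remaining lags stay at or below 0.12.
The dominant spike at lag 4 indicates a seasonal period of 4.

4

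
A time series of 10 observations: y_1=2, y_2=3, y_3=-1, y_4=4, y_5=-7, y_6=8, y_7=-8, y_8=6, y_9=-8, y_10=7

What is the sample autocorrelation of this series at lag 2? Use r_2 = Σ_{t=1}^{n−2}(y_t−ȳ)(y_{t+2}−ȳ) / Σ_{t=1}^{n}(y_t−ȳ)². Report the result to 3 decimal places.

0.730

Mean ȳ = (2 + 3 − 1 + 4 − 7 + 8 − 8 + 6 − 8 + 7)/10 = 0.6000
Numerator Σ_{t=1}^{8}(y_t−ȳ)(y_{t+2}−ȳ) = 257.0800
Denominator Σ(y_t−ȳ)² = 352.4000
r_2 = 257.0800 / 352.4000 = 0.730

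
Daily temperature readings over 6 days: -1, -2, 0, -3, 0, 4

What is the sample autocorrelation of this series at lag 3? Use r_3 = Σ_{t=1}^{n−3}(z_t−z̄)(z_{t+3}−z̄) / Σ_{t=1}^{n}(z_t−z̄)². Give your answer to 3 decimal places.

0.091

Mean z̄ = (-1 − 2 + 0 − 3 + 0 + 4)/6 = -0.3333
Deviations from mean: -0.6667, -1.6667, 0.3333, -2.6667, 0.3333, 4.3333
Numerator Σ_{t=1}^{3}(z_t−z̄)(z_{t+3}−z̄) = 2.6667
Denominator Σ(z_t−z̄)² = 29.3333
r_3 = 2.6667 / 29.3333 = 0.091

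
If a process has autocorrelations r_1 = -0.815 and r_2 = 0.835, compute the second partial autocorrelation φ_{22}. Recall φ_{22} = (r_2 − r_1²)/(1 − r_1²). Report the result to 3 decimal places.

φ_{22} = (r_2 − r_1²) / (1 − r_1²)
r_1² = (-0.815)² = 0.664225
Numerator = 0.835 − 0.6642 = 0.1708; denominator = 1 − 0.6642 = 0.3358
φ_{22} = 0.1708 / 0.3358 = 0.509

0.509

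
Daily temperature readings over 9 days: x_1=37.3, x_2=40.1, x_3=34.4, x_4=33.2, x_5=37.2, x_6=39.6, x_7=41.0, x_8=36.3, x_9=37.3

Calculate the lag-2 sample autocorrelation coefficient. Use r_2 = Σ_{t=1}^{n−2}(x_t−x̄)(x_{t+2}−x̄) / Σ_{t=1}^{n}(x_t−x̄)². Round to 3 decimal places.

-0.438

Mean x̄ = (37.3 + 40.1 + 34.4 + 33.2 + 37.2 + 39.6 + 41.0 + 36.3 + 37.3)/9 = 37.3778
Σ(x_t−x̄)(x_{t+2}−x̄) = (0.2316) + (-11.3728) + (0.5294) + (-9.2840) + (-0.6440) + (-2.3951) + (-0.2817) = -23.2165
Denominator Σ(x_t−x̄)² = 52.9956
r_2 = -23.2165 / 52.9956 = -0.438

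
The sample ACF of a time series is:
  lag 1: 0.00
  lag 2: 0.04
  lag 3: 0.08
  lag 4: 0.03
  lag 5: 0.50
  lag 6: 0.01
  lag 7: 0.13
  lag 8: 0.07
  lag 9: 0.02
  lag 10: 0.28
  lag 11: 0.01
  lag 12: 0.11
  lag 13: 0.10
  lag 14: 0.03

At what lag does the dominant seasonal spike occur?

5

The largest autocorrelation is r_5 = 0.50, with a weaker echo at lag 10 (0.28); the remaining lags stay at or below 0.13.
The dominant spike at lag 5 indicates a seasonal period of 5.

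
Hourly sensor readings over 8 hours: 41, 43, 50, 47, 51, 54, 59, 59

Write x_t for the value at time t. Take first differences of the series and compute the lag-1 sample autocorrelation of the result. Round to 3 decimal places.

First differences Δx: 2, 7, -3, 4, 3, 5, 0
Mean of differences = 2.5714
Numerator Σ(Δx_t−Δx̄)(Δx_{t+1}−Δx̄) = -39.7551
Denominator Σ(Δx_t−Δx̄)² = 65.7143
r_1(Δx) = -39.7551 / 65.7143 = -0.605

-0.605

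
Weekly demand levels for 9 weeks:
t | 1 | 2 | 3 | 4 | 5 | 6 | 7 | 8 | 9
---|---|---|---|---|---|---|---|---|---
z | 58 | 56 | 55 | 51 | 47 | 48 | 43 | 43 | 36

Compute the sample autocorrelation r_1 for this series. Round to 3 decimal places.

Mean z̄ = (58 + 56 + 55 + 51 + 47 + 48 + 43 + 43 + 36)/9 = 48.5556
Numerator Σ_{t=1}^{8}(z_t−z̄)(z_{t+1}−z̄) = 234.8025
Denominator Σ(z_t−z̄)² = 414.2222
r_1 = 234.8025 / 414.2222 = 0.567

0.567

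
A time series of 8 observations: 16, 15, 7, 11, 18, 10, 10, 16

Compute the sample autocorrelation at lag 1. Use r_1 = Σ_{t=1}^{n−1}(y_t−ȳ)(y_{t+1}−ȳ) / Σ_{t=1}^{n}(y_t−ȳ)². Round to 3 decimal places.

-0.190

Mean ȳ = (16 + 15 + 7 + 11 + 18 + 10 + 10 + 16)/8 = 12.8750
Σ(y_t−ȳ)(y_{t+1}−ȳ) = (6.6406) + (-12.4844) + (11.0156) + (-9.6094) + (-14.7344) + (8.2656) + (-8.9844) = -19.8906
Denominator Σ(y_t−ȳ)² = 104.8750
r_1 = -19.8906 / 104.8750 = -0.190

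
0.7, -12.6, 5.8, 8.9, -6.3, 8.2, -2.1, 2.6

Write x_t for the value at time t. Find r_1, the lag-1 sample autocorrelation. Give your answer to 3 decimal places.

-0.420

Mean x̄ = (0.7 − 12.6 + 5.8 + 8.9 − 6.3 + 8.2 − 2.1 + 2.6)/8 = 0.6500
Deviations from mean: 0.0500, -13.2500, 5.1500, 8.2500, -6.9500, 7.5500, -2.7500, 1.9500
Σ(x_t−x̄)(x_{t+1}−x̄) = (-0.6625) + (-68.2375) + (42.4875) + (-57.3375) + (-52.4725) + (-20.7625) + (-5.3625) = -162.3475
Denominator Σ(x_t−x̄)² = 386.8200
r_1 = -162.3475 / 386.8200 = -0.420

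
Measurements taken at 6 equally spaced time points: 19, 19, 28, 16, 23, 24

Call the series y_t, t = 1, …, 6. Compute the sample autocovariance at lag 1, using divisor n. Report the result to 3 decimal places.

Mean ȳ = (19 + 19 + 28 + 16 + 23 + 24)/6 = 21.5000
Σ_{t=1}^{5}(y_t−ȳ)(y_{t+1}−ȳ) = -50.2500
γ_1 = -50.2500 / 6 = -8.375

-8.375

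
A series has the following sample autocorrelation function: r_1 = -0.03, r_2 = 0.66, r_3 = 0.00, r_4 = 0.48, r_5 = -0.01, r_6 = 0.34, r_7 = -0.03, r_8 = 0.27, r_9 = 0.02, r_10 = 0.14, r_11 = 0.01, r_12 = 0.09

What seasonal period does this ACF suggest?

2

The largest autocorrelation is r_2 = 0.66, with weaker echoes at lags 4 (0.48), 6 (0.34) and 8 (0.27); the remaining lags stay at or below 0.14.
The dominant spike at lag 2 indicates a seasonal period of 2.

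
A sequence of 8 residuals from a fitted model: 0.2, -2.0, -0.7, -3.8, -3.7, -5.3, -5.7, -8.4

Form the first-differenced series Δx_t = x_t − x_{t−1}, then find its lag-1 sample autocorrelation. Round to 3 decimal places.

First differences Δx: -2.2, 1.3, -3.1, 0.1, -1.6, -0.4, -2.7
Mean of differences = -1.2286
Numerator Σ(Δx_t−Δx̄)(Δx_{t+1}−Δx̄) = -11.6951
Denominator Σ(Δx_t−Δx̄)² = 15.5943
r_1(Δx) = -11.6951 / 15.5943 = -0.750

-0.750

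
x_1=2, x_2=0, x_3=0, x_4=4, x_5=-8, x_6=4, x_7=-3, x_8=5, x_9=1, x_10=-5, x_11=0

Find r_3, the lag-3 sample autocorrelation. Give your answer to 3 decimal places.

Mean x̄ = (2 + 0 + 0 + 4 − 8 + 4 − 3 + 5 + 1 − 5 + 0)/11 = 0.0000
Numerator Σ_{t=1}^{8}(x_t−x̄)(x_{t+3}−x̄) = -25.0000
Denominator Σ(x_t−x̄)² = 160.0000
r_3 = -25.0000 / 160.0000 = -0.156

-0.156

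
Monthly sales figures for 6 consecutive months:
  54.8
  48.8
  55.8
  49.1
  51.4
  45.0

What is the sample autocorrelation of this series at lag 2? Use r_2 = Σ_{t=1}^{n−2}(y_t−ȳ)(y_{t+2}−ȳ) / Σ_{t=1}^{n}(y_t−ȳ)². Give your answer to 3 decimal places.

0.442

Mean ȳ = (54.8 + 48.8 + 55.8 + 49.1 + 51.4 + 45.0)/6 = 50.8167
Deviations from mean: 3.9833, -2.0167, 4.9833, -1.7167, 0.5833, -5.8167
Σ(y_t−ȳ)(y_{t+2}−ȳ) = (19.8503) + (3.4619) + (2.9069) + (9.9853) = 36.2044
Denominator Σ(y_t−ȳ)² = 81.8883
r_2 = 36.2044 / 81.8883 = 0.442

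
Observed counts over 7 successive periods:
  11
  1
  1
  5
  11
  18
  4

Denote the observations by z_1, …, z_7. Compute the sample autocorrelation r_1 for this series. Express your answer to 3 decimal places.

0.112

Mean z̄ = (11 + 1 + 1 + 5 + 11 + 18 + 4)/7 = 7.2857
Numerator Σ_{t=1}^{6}(z_t−z̄)(z_{t+1}−z̄) = 26.6327
Denominator Σ(z_t−z̄)² = 237.4286
r_1 = 26.6327 / 237.4286 = 0.112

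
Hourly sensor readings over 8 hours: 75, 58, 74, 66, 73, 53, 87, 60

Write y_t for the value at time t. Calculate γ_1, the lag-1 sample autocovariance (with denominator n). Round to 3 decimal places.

Mean ȳ = (75 + 58 + 74 + 66 + 73 + 53 + 87 + 60)/8 = 68.2500
Σ_{t=1}^{7}(y_t−ȳ)(y_{t+1}−ȳ) = -664.8125
γ_1 = -664.8125 / 8 = -83.102

-83.102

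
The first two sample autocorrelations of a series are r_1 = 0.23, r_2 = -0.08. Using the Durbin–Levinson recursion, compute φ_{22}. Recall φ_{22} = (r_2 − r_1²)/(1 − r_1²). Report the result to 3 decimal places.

φ_{22} = (r_2 − r_1²) / (1 − r_1²)
r_1² = (0.23)² = 0.0529
Numerator = -0.08 − 0.0529 = -0.1329; denominator = 1 − 0.0529 = 0.9471
φ_{22} = -0.1329 / 0.9471 = -0.140

-0.140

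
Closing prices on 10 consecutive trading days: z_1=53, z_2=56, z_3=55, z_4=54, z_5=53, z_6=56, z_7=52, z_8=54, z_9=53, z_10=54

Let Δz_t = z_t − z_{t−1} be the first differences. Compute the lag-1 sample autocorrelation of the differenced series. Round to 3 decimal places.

First differences Δz: 3, -1, -1, -1, 3, -4, 2, -1, 1
Mean of differences = 0.1111
Numerator Σ(Δz_t−Δz̄)(Δz_{t+1}−Δz̄) = -26.6790
Denominator Σ(Δz_t−Δz̄)² = 42.8889
r_1(Δz) = -26.6790 / 42.8889 = -0.622

-0.622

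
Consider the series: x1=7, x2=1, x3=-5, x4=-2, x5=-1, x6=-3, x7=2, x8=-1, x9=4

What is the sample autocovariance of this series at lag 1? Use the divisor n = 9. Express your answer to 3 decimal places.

Mean x̄ = (7 + 1 − 5 − 2 − 1 − 3 + 2 − 1 + 4)/9 = 0.2222
Σ_{t=1}^{8}(x_t−x̄)(x_{t+1}−x̄) = 6.9506
γ_1 = 6.9506 / 9 = 0.772

0.772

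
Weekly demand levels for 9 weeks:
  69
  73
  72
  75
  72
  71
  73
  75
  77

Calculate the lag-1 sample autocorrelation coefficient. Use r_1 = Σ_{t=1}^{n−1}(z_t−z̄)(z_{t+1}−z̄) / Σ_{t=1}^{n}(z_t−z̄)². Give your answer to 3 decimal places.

0.130

Mean z̄ = (69 + 73 + 72 + 75 + 72 + 71 + 73 + 75 + 77)/9 = 73.0000
Numerator Σ_{t=1}^{8}(z_t−z̄)(z_{t+1}−z̄) = 6.0000
Denominator Σ(z_t−z̄)² = 46.0000
r_1 = 6.0000 / 46.0000 = 0.130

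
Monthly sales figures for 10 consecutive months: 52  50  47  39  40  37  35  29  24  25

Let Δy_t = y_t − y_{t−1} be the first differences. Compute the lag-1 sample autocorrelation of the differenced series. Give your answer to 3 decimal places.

First differences Δy: -2, -3, -8, 1, -3, -2, -6, -5, 1
Mean of differences = -3.0000
Numerator Σ(Δy_t−Δȳ)(Δy_{t+1}−Δȳ) = -25.0000
Denominator Σ(Δy_t−Δȳ)² = 72.0000
r_1(Δy) = -25.0000 / 72.0000 = -0.347

-0.347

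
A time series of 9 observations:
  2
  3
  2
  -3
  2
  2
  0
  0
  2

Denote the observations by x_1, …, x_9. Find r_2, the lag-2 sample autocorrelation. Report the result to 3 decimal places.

-0.476

Mean x̄ = (2 + 3 + 2 − 3 + 2 + 2 + 0 + 0 + 2)/9 = 1.1111
Σ(x_t−x̄)(x_{t+2}−x̄) = (0.7901) + (-7.7654) + (0.7901) + (-3.6543) + (-0.9877) + (-0.9877) + (-0.9877) = -12.8025
Denominator Σ(x_t−x̄)² = 26.8889
r_2 = -12.8025 / 26.8889 = -0.476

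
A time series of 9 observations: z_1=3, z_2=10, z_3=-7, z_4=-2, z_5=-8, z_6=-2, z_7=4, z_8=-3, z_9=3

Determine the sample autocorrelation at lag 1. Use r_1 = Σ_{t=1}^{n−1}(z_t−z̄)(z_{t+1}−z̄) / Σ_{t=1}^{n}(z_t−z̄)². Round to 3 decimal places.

Mean z̄ = (3 + 10 − 7 − 2 − 8 − 2 + 4 − 3 + 3)/9 = -0.2222
Numerator Σ_{t=1}^{8}(z_t−z̄)(z_{t+1}−z̄) = -24.8272
Denominator Σ(z_t−z̄)² = 263.5556
r_1 = -24.8272 / 263.5556 = -0.094

-0.094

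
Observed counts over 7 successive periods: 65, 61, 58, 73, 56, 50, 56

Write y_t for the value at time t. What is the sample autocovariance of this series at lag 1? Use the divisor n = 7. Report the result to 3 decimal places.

Mean ȳ = (65 + 61 + 58 + 73 + 56 + 50 + 56)/7 = 59.8571
Deviations: 5.1429, 1.1429, -1.8571, 13.1429, -3.8571, -9.8571, -3.8571
Σ_{t=1}^{6}(y_t−ȳ)(y_{t+1}−ȳ) = 4.6939
γ_1 = 4.6939 / 7 = 0.671

0.671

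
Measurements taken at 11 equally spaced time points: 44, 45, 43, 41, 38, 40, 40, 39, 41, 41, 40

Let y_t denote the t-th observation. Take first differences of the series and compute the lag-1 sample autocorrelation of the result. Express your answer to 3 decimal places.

-0.067

First differences Δy: 1, -2, -2, -3, 2, 0, -1, 2, 0, -1
Mean of differences = -0.4000
Numerator Σ(Δy_t−Δȳ)(Δy_{t+1}−Δȳ) = -1.7600
Denominator Σ(Δy_t−Δȳ)² = 26.4000
r_1(Δy) = -1.7600 / 26.4000 = -0.067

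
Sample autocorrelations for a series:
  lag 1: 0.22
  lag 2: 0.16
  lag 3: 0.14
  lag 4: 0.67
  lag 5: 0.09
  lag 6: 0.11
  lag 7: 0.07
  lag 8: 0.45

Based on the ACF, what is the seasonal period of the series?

4

The largest autocorrelation is r_4 = 0.67, with a weaker echo at lag 8 (0.45); the remaining lags stay at or below 0.22. The elevated value at lag 1 (0.22), dropping to 0.16 at lag 2, reflects decaying short-term dependence rather than seasonality.
The dominant spike at lag 4 indicates a seasonal period of 4.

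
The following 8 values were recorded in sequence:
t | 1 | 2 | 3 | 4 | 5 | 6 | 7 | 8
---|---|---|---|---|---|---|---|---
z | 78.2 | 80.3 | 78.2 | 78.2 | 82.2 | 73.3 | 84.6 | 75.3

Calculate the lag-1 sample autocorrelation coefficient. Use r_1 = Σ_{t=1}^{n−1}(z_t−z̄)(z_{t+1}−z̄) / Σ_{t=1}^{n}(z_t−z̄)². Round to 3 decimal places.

Mean z̄ = (78.2 + 80.3 + 78.2 + 78.2 + 82.2 + 73.3 + 84.6 + 75.3)/8 = 78.7875
Deviations from mean: -0.5875, 1.5125, -0.5875, -0.5875, 3.4125, -5.4875, 5.8125, -3.4875
Σ(z_t−z̄)(z_{t+1}−z̄) = (-0.8886) + (-0.8886) + (0.3452) + (-2.0048) + (-18.7261) + (-31.8961) + (-20.2711) = -74.3302
Denominator Σ(z_t−z̄)² = 91.0288
r_1 = -74.3302 / 91.0288 = -0.817

-0.817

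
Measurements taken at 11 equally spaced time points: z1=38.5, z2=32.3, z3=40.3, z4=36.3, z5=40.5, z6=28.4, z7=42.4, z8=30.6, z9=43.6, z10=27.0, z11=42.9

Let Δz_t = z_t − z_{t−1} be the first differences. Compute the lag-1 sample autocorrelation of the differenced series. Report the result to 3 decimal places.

First differences Δz: -6.2, 8.0, -4.0, 4.2, -12.1, 14.0, -11.8, 13.0, -16.6, 15.9
Mean of differences = 0.4400
Numerator Σ(Δz_t−Δz̄)(Δz_{t+1}−Δz̄) = -1114.8216
Denominator Σ(Δz_t−Δz̄)² = 1313.1640
r_1(Δz) = -1114.8216 / 1313.1640 = -0.849

-0.849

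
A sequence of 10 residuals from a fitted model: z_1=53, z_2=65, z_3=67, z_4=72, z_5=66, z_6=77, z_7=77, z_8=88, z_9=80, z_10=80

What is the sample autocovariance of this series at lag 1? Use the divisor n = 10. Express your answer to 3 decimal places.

Mean z̄ = (53 + 65 + 67 + 72 + 66 + 77 + 77 + 88 + 80 + 80)/10 = 72.5000
Σ_{t=1}^{9}(z_t−z̄)(z_{t+1}−z̄) = 426.7500
γ_1 = 426.7500 / 10 = 42.675

42.675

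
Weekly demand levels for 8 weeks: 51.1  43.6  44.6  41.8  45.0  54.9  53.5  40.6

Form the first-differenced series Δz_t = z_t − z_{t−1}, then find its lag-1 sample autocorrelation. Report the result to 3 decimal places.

First differences Δz: -7.5, 1.0, -2.8, 3.2, 9.9, -1.4, -12.9
Mean of differences = -1.5000
Numerator Σ(Δz_t−Δz̄)(Δz_{t+1}−Δz̄) = 29.2200
Denominator Σ(Δz_t−Δz̄)² = 325.9600
r_1(Δz) = 29.2200 / 325.9600 = 0.090

0.090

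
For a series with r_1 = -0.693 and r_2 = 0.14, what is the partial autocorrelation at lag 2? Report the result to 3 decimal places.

φ_{22} = (r_2 − r_1²) / (1 − r_1²)
r_1² = (-0.693)² = 0.480249
Numerator = 0.14 − 0.4802 = -0.3402; denominator = 1 − 0.4802 = 0.5198
φ_{22} = -0.3402 / 0.5198 = -0.655

-0.655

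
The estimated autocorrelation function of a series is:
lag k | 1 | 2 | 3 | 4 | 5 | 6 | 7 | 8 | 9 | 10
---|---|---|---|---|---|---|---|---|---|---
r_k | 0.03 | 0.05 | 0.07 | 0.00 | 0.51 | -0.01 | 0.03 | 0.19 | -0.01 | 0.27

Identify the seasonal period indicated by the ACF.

The largest autocorrelation is r_5 = 0.51, with a weaker echo at lag 10 (0.27); the remaining lags stay at or below 0.19.
The dominant spike at lag 5 indicates a seasonal period of 5.

5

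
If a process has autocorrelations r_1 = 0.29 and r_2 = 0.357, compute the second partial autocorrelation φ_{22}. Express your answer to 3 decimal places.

0.298

φ_{22} = (r_2 − r_1²) / (1 − r_1²)
r_1² = (0.29)² = 0.0841
Numerator = 0.357 − 0.0841 = 0.2729; denominator = 1 − 0.0841 = 0.9159
φ_{22} = 0.2729 / 0.9159 = 0.298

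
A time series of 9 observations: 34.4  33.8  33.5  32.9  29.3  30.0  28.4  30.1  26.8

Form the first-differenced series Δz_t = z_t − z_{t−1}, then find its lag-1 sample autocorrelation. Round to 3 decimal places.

-0.593

First differences Δz: -0.6, -0.3, -0.6, -3.6, 0.7, -1.6, 1.7, -3.3
Mean of differences = -0.9500
Numerator Σ(Δz_t−Δz̄)(Δz_{t+1}−Δz̄) = -13.8675
Denominator Σ(Δz_t−Δz̄)² = 23.3800
r_1(Δz) = -13.8675 / 23.3800 = -0.593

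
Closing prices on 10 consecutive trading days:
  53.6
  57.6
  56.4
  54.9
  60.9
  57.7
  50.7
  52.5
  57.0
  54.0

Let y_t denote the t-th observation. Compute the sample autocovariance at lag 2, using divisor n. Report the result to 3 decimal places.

-3.465

Mean ȳ = (53.6 + 57.6 + 56.4 + 54.9 + 60.9 + 57.7 + 50.7 + 52.5 + 57.0 + 54.0)/10 = 55.5300
Σ_{t=1}^{8}(y_t−ȳ)(y_{t+2}−ȳ) = -34.6548
γ_2 = -34.6548 / 10 = -3.465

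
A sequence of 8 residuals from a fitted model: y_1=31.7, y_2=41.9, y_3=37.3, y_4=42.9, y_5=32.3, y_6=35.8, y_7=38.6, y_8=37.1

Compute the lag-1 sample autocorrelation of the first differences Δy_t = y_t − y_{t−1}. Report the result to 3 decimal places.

First differences Δy: 10.2, -4.6, 5.6, -10.6, 3.5, 2.8, -1.5
Mean of differences = 0.7714
Numerator Σ(Δy_t−Δȳ)(Δy_{t+1}−Δȳ) = -161.5894
Denominator Σ(Δy_t−Δȳ)² = 287.0943
r_1(Δy) = -161.5894 / 287.0943 = -0.563

-0.563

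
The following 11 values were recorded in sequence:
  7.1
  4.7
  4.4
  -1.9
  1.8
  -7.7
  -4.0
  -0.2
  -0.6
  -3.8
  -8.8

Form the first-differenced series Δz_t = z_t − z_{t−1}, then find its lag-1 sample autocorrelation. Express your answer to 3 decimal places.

First differences Δz: -2.4, -0.3, -6.3, 3.7, -9.5, 3.7, 3.8, -0.4, -3.2, -5.0
Mean of differences = -1.5900
Numerator Σ(Δz_t−Δz̄)(Δz_{t+1}−Δz̄) = -77.2231
Denominator Σ(Δz_t−Δz̄)² = 187.7290
r_1(Δz) = -77.2231 / 187.7290 = -0.411

-0.411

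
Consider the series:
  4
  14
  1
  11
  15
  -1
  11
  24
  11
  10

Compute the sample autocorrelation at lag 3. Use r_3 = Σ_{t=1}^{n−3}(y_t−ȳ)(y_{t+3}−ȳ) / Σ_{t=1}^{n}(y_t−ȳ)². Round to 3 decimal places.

Mean ȳ = (4 + 14 + 1 + 11 + 15 − 1 + 11 + 24 + 11 + 10)/10 = 10.0000
Σ(y_t−ȳ)(y_{t+3}−ȳ) = (-6.0000) + (20.0000) + (99.0000) + (1.0000) + (70.0000) + (-11.0000) + (0.0000) = 173.0000
Denominator Σ(y_t−ȳ)² = 478.0000
r_3 = 173.0000 / 478.0000 = 0.362

0.362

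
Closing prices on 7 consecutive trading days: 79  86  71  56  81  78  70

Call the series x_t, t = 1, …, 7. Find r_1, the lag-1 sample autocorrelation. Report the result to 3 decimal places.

-0.064

Mean x̄ = (79 + 86 + 71 + 56 + 81 + 78 + 70)/7 = 74.4286
Deviations from mean: 4.5714, 11.5714, -3.4286, -18.4286, 6.5714, 3.5714, -4.4286
Σ(x_t−x̄)(x_{t+1}−x̄) = (52.8980) + (-39.6735) + (63.1837) + (-121.1020) + (23.4694) + (-15.8163) = -37.0408
Denominator Σ(x_t−x̄)² = 581.7143
r_1 = -37.0408 / 581.7143 = -0.064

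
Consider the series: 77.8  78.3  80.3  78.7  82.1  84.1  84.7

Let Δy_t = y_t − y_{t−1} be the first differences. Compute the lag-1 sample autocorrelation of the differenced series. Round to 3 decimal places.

First differences Δy: 0.5, 2.0, -1.6, 3.4, 2.0, 0.6
Mean of differences = 1.1500
Numerator Σ(Δy_t−Δȳ)(Δy_{t+1}−Δȳ) = -7.6325
Denominator Σ(Δy_t−Δȳ)² = 14.7950
r_1(Δy) = -7.6325 / 14.7950 = -0.516

-0.516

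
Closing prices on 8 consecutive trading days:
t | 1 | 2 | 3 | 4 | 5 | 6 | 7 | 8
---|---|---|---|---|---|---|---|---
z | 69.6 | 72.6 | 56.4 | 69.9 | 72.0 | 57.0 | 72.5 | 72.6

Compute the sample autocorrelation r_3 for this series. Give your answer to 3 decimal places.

Mean z̄ = (69.6 + 72.6 + 56.4 + 69.9 + 72.0 + 57.0 + 72.5 + 72.6)/8 = 67.8250
Σ(z_t−z̄)(z_{t+3}−z̄) = (3.6831) + (19.9356) + (123.6756) + (9.7006) + (19.9356) = 176.9306
Denominator Σ(z_t−z̄)² = 340.0550
r_3 = 176.9306 / 340.0550 = 0.520

0.520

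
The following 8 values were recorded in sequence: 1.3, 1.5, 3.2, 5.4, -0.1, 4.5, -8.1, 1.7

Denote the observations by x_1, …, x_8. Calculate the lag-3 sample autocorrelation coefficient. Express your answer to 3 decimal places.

-0.273

Mean x̄ = (1.3 + 1.5 + 3.2 + 5.4 − 0.1 + 4.5 − 8.1 + 1.7)/8 = 1.1750
Deviations from mean: 0.1250, 0.3250, 2.0250, 4.2250, -1.2750, 3.3250, -9.2750, 0.5250
Σ(x_t−x̄)(x_{t+3}−x̄) = (0.5281) + (-0.4144) + (6.7331) + (-39.1869) + (-0.6694) = -33.0094
Denominator Σ(x_t−x̄)² = 121.0550
r_3 = -33.0094 / 121.0550 = -0.273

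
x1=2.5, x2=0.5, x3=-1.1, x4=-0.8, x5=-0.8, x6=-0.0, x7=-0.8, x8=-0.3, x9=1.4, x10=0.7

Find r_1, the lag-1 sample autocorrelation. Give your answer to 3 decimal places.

0.271

Mean x̄ = (2.5 + 0.5 − 1.1 − 0.8 − 0.8 − 0.0 − 0.8 − 0.3 + 1.4 + 0.7)/10 = 0.1300
Numerator Σ_{t=1}^{9}(x_t−x̄)(x_{t+1}−x̄) = 3.2501
Denominator Σ(x_t−x̄)² = 12.0010
r_1 = 3.2501 / 12.0010 = 0.271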